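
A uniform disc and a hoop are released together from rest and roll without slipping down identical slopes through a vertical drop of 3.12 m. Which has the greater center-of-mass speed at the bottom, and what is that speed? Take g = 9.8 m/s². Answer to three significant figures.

the uniform disc, at v ≈ 6.38 m/s

For rolling without slipping, Mgh = ½(1+k)Mv² where k = I/(MR²), so v = √(2gh/(1+k)).
Uniform disc: k = 0.5, giving v = √(2×9.8×3.12/1.5) = 6.385 m/s.
Hoop: k = 1, giving v = √(2×9.8×3.12/2) = 5.53 m/s.
The smaller k wins: the uniform disc, at ≈ 6.38 m/s.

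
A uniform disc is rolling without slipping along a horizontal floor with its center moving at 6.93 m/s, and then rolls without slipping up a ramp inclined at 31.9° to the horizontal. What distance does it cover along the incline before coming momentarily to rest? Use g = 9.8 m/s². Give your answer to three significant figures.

For this body I = (1/2)MR², i.e. k = I/(MR²) = 0.5.
Rolling without slipping gives ω = v/R, so the total kinetic energy is ½Mv² + ½Iω² = ½(1+k)Mv² = (3/4)Mv².
Setting this equal to Mgh gives the vertical rise h = (1+k)v₀²/(2g) = 1.5×6.93²/(2×9.8) = 3.675 m.
Along the incline, d = h/sinθ = 3.675/sin31.9° ≈ 6.96 m.

d ≈ 6.96 m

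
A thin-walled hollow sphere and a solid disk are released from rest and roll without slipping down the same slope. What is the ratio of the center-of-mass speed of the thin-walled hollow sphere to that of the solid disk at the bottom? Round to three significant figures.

Each satisfies Mgh = ½(1+k)Mv² with k = I/(MR²), so v ∝ 1/√(1+k).
For the thin-walled hollow sphere k = 2/3; for the solid disk k = 0.5.
v₁/v₂ = √((1+k₂)/(1+k₁)) = √(1.5/1.667) ≈ 0.949.

v_ratio ≈ 0.949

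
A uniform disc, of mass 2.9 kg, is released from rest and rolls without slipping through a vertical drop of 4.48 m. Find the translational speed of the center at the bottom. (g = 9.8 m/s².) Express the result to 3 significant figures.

v ≈ 7.65 m/s

Here I = (1/2)MR², so the shape factor k = I/(MR²) = 0.5.
The rolling condition ω = v/R makes the rotational term ½I(v/R)² = ½kMv², so KE_total = ½(1+k)Mv² = (3/4)Mv².
Energy conservation: Mgh = (3/4)Mv², so v = √(2gh/(1+k)) = √(2 × 9.8 × 4.48 / 1.5) ≈ 7.65 m/s.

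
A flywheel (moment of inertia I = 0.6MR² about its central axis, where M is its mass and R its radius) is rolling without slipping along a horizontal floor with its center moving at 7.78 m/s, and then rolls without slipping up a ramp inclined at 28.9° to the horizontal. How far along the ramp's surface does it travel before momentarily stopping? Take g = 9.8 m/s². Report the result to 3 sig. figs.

Here I = 0.6MR², so the shape factor k = I/(MR²) = 0.6.
Rolling without slipping gives ω = v/R, so the total kinetic energy is ½Mv² + ½Iω² = ½(1+k)Mv² = (4/5)Mv².
Setting this equal to Mgh gives the vertical rise h = (1+k)v₀²/(2g) = 1.6×7.78²/(2×9.8) = 4.941 m.
Along the incline, d = h/sinθ = 4.941/sin28.9° ≈ 10.2 m.

d ≈ 10.2 m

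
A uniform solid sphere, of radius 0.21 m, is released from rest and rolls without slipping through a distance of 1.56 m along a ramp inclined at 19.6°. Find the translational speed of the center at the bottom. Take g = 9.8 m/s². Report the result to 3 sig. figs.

v ≈ 2.71 m/s

For this body I = (2/5)MR², i.e. k = I/(MR²) = 0.4.
Pure rolling means v = ωR; then KE = ½Mv² + ½I(v/R)² = ½(1+k)Mv² = (7/10)Mv².
The vertical drop is h = L sinθ = 1.56 × sin19.6° = 0.5233 m.
Energy conservation: Mgh = (7/10)Mv², so v = √(2gh/(1+k)) = √(2 × 9.8 × 0.5233 / 1.4) ≈ 2.71 m/s.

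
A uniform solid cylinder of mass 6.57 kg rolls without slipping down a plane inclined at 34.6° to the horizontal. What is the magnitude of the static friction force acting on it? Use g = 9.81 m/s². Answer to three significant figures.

f ≈ 12.2 N

Here I = (1/2)MR², so the shape factor k = I/(MR²) = 0.5.
Newton's second law down the slope: Mg sinθ − f = Ma. The torque equation fR = Iα (with α = a/R) gives f = kMa.
Combining, a = g sinθ/(1+k) and f = kMa = kMg sinθ/(1+k).
f = 0.5 × 6.57 × 9.81 × sin34.6° / 1.5 ≈ 12.2 N.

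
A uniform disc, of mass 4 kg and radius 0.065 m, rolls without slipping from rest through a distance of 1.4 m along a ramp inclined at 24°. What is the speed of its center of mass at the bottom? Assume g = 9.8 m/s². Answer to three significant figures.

v ≈ 2.73 m/s

For this body I = (1/2)MR², i.e. k = I/(MR²) = 0.5.
The rolling condition ω = v/R makes the rotational term ½I(v/R)² = ½kMv², so KE_total = ½(1+k)Mv² = (3/4)Mv².
The vertical drop is h = L sinθ = 1.4 × sin24° = 0.5694 m.
Energy conservation: Mgh = (3/4)Mv², so v = √(2gh/(1+k)) = √(2 × 9.8 × 0.5694 / 1.5) ≈ 2.73 m/s.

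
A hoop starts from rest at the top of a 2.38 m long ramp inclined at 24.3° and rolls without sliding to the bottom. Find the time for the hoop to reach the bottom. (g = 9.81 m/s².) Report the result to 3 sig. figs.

t ≈ 1.54 s

With I = MR², the ratio k = I/(MR²) is 1.
Translational: Mg sinθ − f = Ma. Rotational about the CM: fR = Iα = kMRa, so f = kMa.
Hence a = g sinθ/(1+k) = 9.81×sin24.3°/2 = 2.018 m/s².
Starting from rest, L = ½at², so t = √(2L/a) = √(2×2.38/2.018) ≈ 1.54 s.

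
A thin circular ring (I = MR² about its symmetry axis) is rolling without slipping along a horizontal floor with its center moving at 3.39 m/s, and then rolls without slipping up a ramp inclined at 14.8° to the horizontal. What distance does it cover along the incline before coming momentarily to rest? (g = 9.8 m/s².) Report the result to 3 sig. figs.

Here I = MR², so the shape factor k = I/(MR²) = 1.
Since it rolls without slipping, ω = v/R and KE = ½Mv² + ½Iω² = ½(1+k)Mv² = Mv².
Setting this equal to Mgh gives the vertical rise h = (1+k)v₀²/(2g) = 2×3.39²/(2×9.8) = 1.173 m.
Along the incline, d = h/sinθ = 1.173/sin14.8° ≈ 4.59 m.

d ≈ 4.59 m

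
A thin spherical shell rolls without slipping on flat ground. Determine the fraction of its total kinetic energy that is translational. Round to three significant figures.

The moment of inertia is (2/3)MR², giving k ≡ I/(MR²) = 2/3.
With ω = v/R, KE_trans = ½Mv² and KE_rot = ½Iω² = ½kMv², so KE_total = ½(1+k)Mv².
The translational fraction is therefore 1/(1+k) = 1/1.667 ≈ 0.600.

fraction ≈ 0.600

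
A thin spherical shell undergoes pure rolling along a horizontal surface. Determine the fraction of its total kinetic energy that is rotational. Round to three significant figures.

fraction ≈ 0.400

Here I = (2/3)MR², so the shape factor k = I/(MR²) = 2/3.
Since ω = v/R, the translational part is ½Mv² and the rotational part is ½I(v/R)² = ½kMv²; the total is ½(1+k)Mv².
The rotational fraction is therefore k/(1+k) = (2/3)/1.667 ≈ 0.400.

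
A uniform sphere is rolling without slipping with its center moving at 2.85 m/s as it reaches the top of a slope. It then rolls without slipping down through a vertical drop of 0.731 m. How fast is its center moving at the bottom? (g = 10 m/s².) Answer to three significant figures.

v ≈ 4.31 m/s

For this body I = (2/5)MR², i.e. k = I/(MR²) = 0.4.
Rolling without slipping gives ω = v/R, so the total kinetic energy is ½Mv² + ½Iω² = ½(1+k)Mv² = (7/10)Mv².
Conserving energy between top and bottom: (7/10)Mv² = (7/10)Mv₀² + Mgh, hence v² = v₀² + 2gh/(1+k).
v = √(2.85² + 2×10×0.731/1.4) = √18.57 ≈ 4.31 m/s.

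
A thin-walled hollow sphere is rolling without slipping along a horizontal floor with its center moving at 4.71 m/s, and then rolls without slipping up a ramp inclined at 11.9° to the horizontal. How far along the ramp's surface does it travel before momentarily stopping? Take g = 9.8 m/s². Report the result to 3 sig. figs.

d ≈ 9.15 m

Here I = (2/3)MR², so the shape factor k = I/(MR²) = 2/3.
Rolling without slipping gives ω = v/R, so the total kinetic energy is ½Mv² + ½Iω² = ½(1+k)Mv² = (5/6)Mv².
Setting this equal to Mgh gives the vertical rise h = (1+k)v₀²/(2g) = 1.667×4.71²/(2×9.8) = 1.886 m.
The distance along the slope is d = h/sinθ = 1.886/sin11.9° ≈ 9.15 m.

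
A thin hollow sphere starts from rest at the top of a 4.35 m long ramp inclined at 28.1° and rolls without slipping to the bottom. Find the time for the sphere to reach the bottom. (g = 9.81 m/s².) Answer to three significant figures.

Here I = (2/3)MR², so the shape factor k = I/(MR²) = 2/3.
Newton's second law down the slope: Mg sinθ − f = Ma. The torque equation fR = Iα (with α = a/R) gives f = kMa.
Hence a = g sinθ/(1+k) = 9.81×sin28.1°/1.667 = 2.772 m/s².
Starting from rest, L = ½at², so t = √(2L/a) = √(2×4.35/2.772) ≈ 1.77 s.

t ≈ 1.77 s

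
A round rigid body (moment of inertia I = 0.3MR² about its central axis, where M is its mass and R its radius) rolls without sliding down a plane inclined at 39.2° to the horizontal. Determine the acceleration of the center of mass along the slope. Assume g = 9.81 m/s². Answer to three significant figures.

a ≈ 4.77 m/s²

Here I = 0.3MR², so the shape factor k = I/(MR²) = 0.3.
Along the incline Mg sinθ − f = Ma, and torque about the center fR = Iα = kMR²(a/R) gives f = kMa.
Eliminating f: Mg sinθ = (1+k)Ma, so a = g sinθ/(1+k) = 9.81 × sin39.2° / 1.3 ≈ 4.77 m/s².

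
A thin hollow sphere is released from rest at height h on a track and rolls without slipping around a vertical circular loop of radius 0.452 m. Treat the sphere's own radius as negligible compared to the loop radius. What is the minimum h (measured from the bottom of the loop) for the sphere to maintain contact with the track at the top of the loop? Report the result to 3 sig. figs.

For this body I = (2/3)MR², i.e. k = I/(MR²) = 2/3.
At the top, contact is just lost when gravity alone supplies the centripetal force: Mg = Mv_top²/r, i.e. v_top² = gr.
With ω = v/R, the kinetic energy at speed v is ½(1+k)Mv² = (5/6)Mv².
Energy conservation from release (height h) to the top (height 2r): Mgh = Mg(2r) + (5/6)M·gr.
Thus h_min = 2r + (1+k)r/2 = r(2 + 1.667/2) = 0.452 × 2.833 ≈ 1.28 m.

h_min ≈ 1.28 m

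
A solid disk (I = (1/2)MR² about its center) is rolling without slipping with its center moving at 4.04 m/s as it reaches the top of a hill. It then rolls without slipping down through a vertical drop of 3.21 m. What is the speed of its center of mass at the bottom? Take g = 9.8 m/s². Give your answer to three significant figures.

v ≈ 7.63 m/s

For this body I = (1/2)MR², i.e. k = I/(MR²) = 0.5.
Pure rolling means v = ωR; then KE = ½Mv² + ½I(v/R)² = ½(1+k)Mv² = (3/4)Mv².
Energy conservation: (3/4)Mv₀² + Mgh = (3/4)Mv², so v² = v₀² + 2gh/(1+k).
v = √(4.04² + 2×9.8×3.21/1.5) = √58.27 ≈ 7.63 m/s.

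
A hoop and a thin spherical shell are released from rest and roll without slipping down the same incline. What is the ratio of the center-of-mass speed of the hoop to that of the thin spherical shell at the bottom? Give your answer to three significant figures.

Each satisfies Mgh = ½(1+k)Mv² with k = I/(MR²), so v ∝ 1/√(1+k).
For the hoop k = 1; for the thin spherical shell k = 2/3.
v₁/v₂ = √((1+k₂)/(1+k₁)) = √(1.667/2) ≈ 0.913.

v_ratio ≈ 0.913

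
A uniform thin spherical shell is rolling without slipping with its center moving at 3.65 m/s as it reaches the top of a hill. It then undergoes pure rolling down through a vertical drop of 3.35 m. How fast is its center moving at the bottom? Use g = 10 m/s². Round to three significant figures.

v ≈ 7.32 m/s

Here I = (2/3)MR², so the shape factor k = I/(MR²) = 2/3.
The rolling condition ω = v/R makes the rotational term ½I(v/R)² = ½kMv², so KE_total = ½(1+k)Mv² = (5/6)Mv².
Energy conservation: (5/6)Mv₀² + Mgh = (5/6)Mv², so v² = v₀² + 2gh/(1+k).
v = √(3.65² + 2×10×3.35/1.667) = √53.52 ≈ 7.32 m/s.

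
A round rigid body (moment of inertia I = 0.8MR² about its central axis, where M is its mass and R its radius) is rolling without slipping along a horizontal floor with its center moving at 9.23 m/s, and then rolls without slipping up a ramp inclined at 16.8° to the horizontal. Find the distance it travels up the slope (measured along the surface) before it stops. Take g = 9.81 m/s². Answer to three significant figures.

Here I = 0.8MR², so the shape factor k = I/(MR²) = 0.8.
The rolling condition ω = v/R makes the rotational term ½I(v/R)² = ½kMv², so KE_total = ½(1+k)Mv² = (9/10)Mv².
Setting this equal to Mgh gives the vertical rise h = (1+k)v₀²/(2g) = 1.8×9.23²/(2×9.81) = 7.816 m.
The distance along the slope is d = h/sinθ = 7.816/sin16.8° ≈ 27.0 m.

d ≈ 27.0 m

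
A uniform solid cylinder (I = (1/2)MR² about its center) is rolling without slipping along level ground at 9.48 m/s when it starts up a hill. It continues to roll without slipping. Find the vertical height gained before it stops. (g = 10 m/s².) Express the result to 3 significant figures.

For this body I = (1/2)MR², i.e. k = I/(MR²) = 0.5.
Since it rolls without slipping, ω = v/R and KE = ½Mv² + ½Iω² = ½(1+k)Mv² = (3/4)Mv².
All of this converts to potential energy at the highest point: (3/4)Mv₀² = Mgh.
Thus h = (1+k)v₀²/(2g) = 1.5 × 9.48² / (2 × 10) ≈ 6.74 m.

h ≈ 6.74 m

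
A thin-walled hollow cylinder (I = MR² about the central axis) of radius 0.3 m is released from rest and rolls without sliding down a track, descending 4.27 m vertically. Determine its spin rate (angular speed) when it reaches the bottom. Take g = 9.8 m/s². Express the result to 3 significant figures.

Here I = MR², so the shape factor k = I/(MR²) = 1.
Since it rolls without slipping, ω = v/R and KE = ½Mv² + ½Iω² = ½(1+k)Mv² = Mv².
Energy conservation Mgh = ½(1+k)Mv² gives v = √(2gh/(1+k)) = √(2 × 9.8 × 4.27 / 2) = 6.469 m/s.
Then ω = v/R = 6.469 / 0.3 ≈ 21.6 rad/s.

ω ≈ 21.6 rad/s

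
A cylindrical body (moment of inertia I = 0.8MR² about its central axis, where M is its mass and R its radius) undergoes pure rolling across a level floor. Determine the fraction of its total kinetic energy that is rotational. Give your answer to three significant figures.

fraction ≈ 0.444

Here I = 0.8MR², so the shape factor k = I/(MR²) = 0.8.
With ω = v/R, KE_trans = ½Mv² and KE_rot = ½Iω² = ½kMv², so KE_total = ½(1+k)Mv².
The rotational fraction is therefore k/(1+k) = 0.8/1.8 ≈ 0.444.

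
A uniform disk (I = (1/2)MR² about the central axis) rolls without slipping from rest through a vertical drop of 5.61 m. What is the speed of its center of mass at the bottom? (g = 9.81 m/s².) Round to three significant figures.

For this body I = (1/2)MR², i.e. k = I/(MR²) = 0.5.
Rolling without slipping gives ω = v/R, so the total kinetic energy is ½Mv² + ½Iω² = ½(1+k)Mv² = (3/4)Mv².
Energy conservation: Mgh = (3/4)Mv², so v = √(2gh/(1+k)) = √(2 × 9.81 × 5.61 / 1.5) ≈ 8.57 m/s.

v ≈ 8.57 m/s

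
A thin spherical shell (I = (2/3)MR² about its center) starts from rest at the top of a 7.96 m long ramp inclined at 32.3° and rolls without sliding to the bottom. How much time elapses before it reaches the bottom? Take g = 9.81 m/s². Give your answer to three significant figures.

Here I = (2/3)MR², so the shape factor k = I/(MR²) = 2/3.
Newton's second law down the slope: Mg sinθ − f = Ma. The torque equation fR = Iα (with α = a/R) gives f = kMa.
Hence a = g sinθ/(1+k) = 9.81×sin32.3°/1.667 = 3.145 m/s².
Starting from rest, L = ½at², so t = √(2L/a) = √(2×7.96/3.145) ≈ 2.25 s.

t ≈ 2.25 s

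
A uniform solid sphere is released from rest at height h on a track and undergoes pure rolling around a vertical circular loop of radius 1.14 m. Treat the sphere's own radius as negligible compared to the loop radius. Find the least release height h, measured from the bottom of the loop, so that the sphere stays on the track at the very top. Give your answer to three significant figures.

h_min ≈ 3.08 m

For this body I = (2/5)MR², i.e. k = I/(MR²) = 0.4.
At the top, contact is just lost when gravity alone supplies the centripetal force: Mg = Mv_top²/r, i.e. v_top² = gr.
With ω = v/R, the kinetic energy at speed v is ½(1+k)Mv² = (7/10)Mv².
Energy conservation from release (height h) to the top (height 2r): Mgh = Mg(2r) + (7/10)M·gr.
Thus h_min = 2r + (1+k)r/2 = r(2 + 1.4/2) = 1.14 × 2.7 ≈ 3.08 m.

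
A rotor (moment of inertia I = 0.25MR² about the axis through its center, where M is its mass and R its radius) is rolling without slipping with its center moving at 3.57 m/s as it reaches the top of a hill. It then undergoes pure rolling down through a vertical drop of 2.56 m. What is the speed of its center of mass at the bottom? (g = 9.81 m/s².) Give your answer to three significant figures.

v ≈ 7.28 m/s

With I = 0.25MR², the ratio k = I/(MR²) is 0.25.
The rolling condition ω = v/R makes the rotational term ½I(v/R)² = ½kMv², so KE_total = ½(1+k)Mv² = (5/8)Mv².
Energy conservation: (5/8)Mv₀² + Mgh = (5/8)Mv², so v² = v₀² + 2gh/(1+k).
v = √(3.57² + 2×9.81×2.56/1.25) = √52.93 ≈ 7.28 m/s.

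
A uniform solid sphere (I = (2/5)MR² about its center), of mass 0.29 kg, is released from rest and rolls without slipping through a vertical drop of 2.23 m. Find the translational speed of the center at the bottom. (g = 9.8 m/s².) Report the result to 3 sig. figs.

Here I = (2/5)MR², so the shape factor k = I/(MR²) = 0.4.
Rolling without slipping gives ω = v/R, so the total kinetic energy is ½Mv² + ½Iω² = ½(1+k)Mv² = (7/10)Mv².
Energy conservation: Mgh = (7/10)Mv², so v = √(2gh/(1+k)) = √(2 × 9.8 × 2.23 / 1.4) ≈ 5.59 m/s.

v ≈ 5.59 m/s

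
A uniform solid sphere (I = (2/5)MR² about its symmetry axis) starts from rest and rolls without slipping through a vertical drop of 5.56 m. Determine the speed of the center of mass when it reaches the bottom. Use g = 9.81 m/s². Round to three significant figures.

v ≈ 8.83 m/s

The moment of inertia is (2/5)MR², giving k ≡ I/(MR²) = 0.4.
The rolling condition ω = v/R makes the rotational term ½I(v/R)² = ½kMv², so KE_total = ½(1+k)Mv² = (7/10)Mv².
Energy conservation: Mgh = (7/10)Mv², so v = √(2gh/(1+k)) = √(2 × 9.81 × 5.56 / 1.4) ≈ 8.83 m/s.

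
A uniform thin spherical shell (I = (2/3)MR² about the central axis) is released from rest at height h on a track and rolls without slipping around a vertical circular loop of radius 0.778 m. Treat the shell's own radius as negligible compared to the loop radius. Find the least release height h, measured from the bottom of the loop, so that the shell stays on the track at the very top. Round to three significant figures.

h_min ≈ 2.20 m

With I = (2/3)MR², the ratio k = I/(MR²) is 2/3.
At the top, contact is just lost when gravity alone supplies the centripetal force: Mg = Mv_top²/r, i.e. v_top² = gr.
With ω = v/R, the kinetic energy at speed v is ½(1+k)Mv² = (5/6)Mv².
Energy conservation from release (height h) to the top (height 2r): Mgh = Mg(2r) + (5/6)M·gr.
Thus h_min = 2r + (1+k)r/2 = r(2 + 1.667/2) = 0.778 × 2.833 ≈ 2.20 m.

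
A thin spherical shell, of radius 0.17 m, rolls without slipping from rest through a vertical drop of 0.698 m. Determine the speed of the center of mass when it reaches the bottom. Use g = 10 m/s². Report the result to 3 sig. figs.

The moment of inertia is (2/3)MR², giving k ≡ I/(MR²) = 2/3.
The rolling condition ω = v/R makes the rotational term ½I(v/R)² = ½kMv², so KE_total = ½(1+k)Mv² = (5/6)Mv².
Setting Mgh = (5/6)Mv² gives v = √(2gh/(1+k)) = √(2·10·0.698/1.667) ≈ 2.89 m/s.

v ≈ 2.89 m/s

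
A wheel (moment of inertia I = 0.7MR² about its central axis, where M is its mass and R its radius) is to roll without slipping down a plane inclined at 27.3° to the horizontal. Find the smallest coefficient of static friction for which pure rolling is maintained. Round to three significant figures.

For this body I = 0.7MR², i.e. k = I/(MR²) = 0.7.
Newton's second law down the slope: Mg sinθ − f = Ma. The torque equation fR = Iα (with α = a/R) gives f = kMa.
These give a = g sinθ/(1+k) and the required friction f = kMg sinθ/(1+k).
The normal force is N = Mg cosθ, so μ_min = f/N = k tanθ/(1+k).
μ_min = 0.7 × tan27.3° / 1.7 ≈ 0.213.

μ_min ≈ 0.213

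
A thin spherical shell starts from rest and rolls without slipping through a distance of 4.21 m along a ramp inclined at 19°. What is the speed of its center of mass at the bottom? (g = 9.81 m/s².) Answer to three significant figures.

The moment of inertia is (2/3)MR², giving k ≡ I/(MR²) = 2/3.
Rolling without slipping gives ω = v/R, so the total kinetic energy is ½Mv² + ½Iω² = ½(1+k)Mv² = (5/6)Mv².
The vertical drop is h = L sinθ = 4.21 × sin19° = 1.371 m.
Setting Mgh = (5/6)Mv² gives v = √(2gh/(1+k)) = √(2·9.81·1.371/1.667) ≈ 4.02 m/s.

v ≈ 4.02 m/s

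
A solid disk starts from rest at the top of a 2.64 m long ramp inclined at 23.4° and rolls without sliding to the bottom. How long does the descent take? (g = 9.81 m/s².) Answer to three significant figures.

t ≈ 1.43 s

With I = (1/2)MR², the ratio k = I/(MR²) is 0.5.
Newton's second law down the slope: Mg sinθ − f = Ma. The torque equation fR = Iα (with α = a/R) gives f = kMa.
Hence a = g sinθ/(1+k) = 9.81×sin23.4°/1.5 = 2.597 m/s².
Starting from rest, L = ½at², so t = √(2L/a) = √(2×2.64/2.597) ≈ 1.43 s.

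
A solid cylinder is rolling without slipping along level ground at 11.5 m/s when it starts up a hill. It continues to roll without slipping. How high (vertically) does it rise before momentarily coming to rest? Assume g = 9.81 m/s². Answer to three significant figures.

h ≈ 10.1 m

For this body I = (1/2)MR², i.e. k = I/(MR²) = 0.5.
Rolling without slipping gives ω = v/R, so the total kinetic energy is ½Mv² + ½Iω² = ½(1+k)Mv² = (3/4)Mv².
All of this converts to potential energy at the highest point: (3/4)Mv₀² = Mgh.
Thus h = (1+k)v₀²/(2g) = 1.5 × 11.5² / (2 × 9.81) ≈ 10.1 m.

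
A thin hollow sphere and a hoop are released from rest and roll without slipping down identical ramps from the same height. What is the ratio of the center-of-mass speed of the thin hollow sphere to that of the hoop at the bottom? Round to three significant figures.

Each satisfies Mgh = ½(1+k)Mv² with k = I/(MR²), so v ∝ 1/√(1+k).
For the thin hollow sphere k = 2/3; for the hoop k = 1.
v₁/v₂ = √((1+k₂)/(1+k₁)) = √(2/1.667) ≈ 1.10.

v_ratio ≈ 1.10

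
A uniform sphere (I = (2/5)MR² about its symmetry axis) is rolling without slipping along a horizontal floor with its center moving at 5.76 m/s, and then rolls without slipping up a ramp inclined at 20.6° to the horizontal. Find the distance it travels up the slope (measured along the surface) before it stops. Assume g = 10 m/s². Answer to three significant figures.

Here I = (2/5)MR², so the shape factor k = I/(MR²) = 0.4.
Rolling without slipping gives ω = v/R, so the total kinetic energy is ½Mv² + ½Iω² = ½(1+k)Mv² = (7/10)Mv².
Setting this equal to Mgh gives the vertical rise h = (1+k)v₀²/(2g) = 1.4×5.76²/(2×10) = 2.322 m.
Along the incline, d = h/sinθ = 2.322/sin20.6° ≈ 6.60 m.

d ≈ 6.60 m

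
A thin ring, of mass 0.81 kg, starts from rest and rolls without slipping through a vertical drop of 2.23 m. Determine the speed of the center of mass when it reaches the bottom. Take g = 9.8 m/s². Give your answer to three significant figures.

v ≈ 4.67 m/s

The moment of inertia is MR², giving k ≡ I/(MR²) = 1.
The rolling condition ω = v/R makes the rotational term ½I(v/R)² = ½kMv², so KE_total = ½(1+k)Mv² = Mv².
Energy conservation: Mgh = Mv², so v = √(2gh/(1+k)) = √(2 × 9.8 × 2.23 / 2) ≈ 4.67 m/s.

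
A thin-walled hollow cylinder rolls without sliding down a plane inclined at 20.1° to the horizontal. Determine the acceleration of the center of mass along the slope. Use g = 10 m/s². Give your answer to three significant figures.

With I = MR², the ratio k = I/(MR²) is 1.
Translational: Mg sinθ − f = Ma. Rotational about the CM: fR = Iα = kMRa, so f = kMa.
Eliminating f: Mg sinθ = (1+k)Ma, so a = g sinθ/(1+k) = 10 × sin20.1° / 2 ≈ 1.72 m/s².

a ≈ 1.72 m/s²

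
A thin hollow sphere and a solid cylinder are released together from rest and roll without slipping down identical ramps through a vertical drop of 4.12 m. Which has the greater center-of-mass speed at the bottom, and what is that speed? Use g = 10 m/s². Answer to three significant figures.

the solid cylinder, at v ≈ 7.41 m/s

For rolling without slipping, Mgh = ½(1+k)Mv² where k = I/(MR²), so v = √(2gh/(1+k)).
Thin hollow sphere: k = 2/3, giving v = √(2×10×4.12/1.667) = 7.031 m/s.
Solid cylinder: k = 0.5, giving v = √(2×10×4.12/1.5) = 7.412 m/s.
The smaller k wins: the solid cylinder, at ≈ 7.41 m/s.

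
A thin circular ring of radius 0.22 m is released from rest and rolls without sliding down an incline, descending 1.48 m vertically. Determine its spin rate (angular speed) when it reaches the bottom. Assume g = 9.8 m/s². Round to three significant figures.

ω ≈ 17.3 rad/s

Here I = MR², so the shape factor k = I/(MR²) = 1.
Since it rolls without slipping, ω = v/R and KE = ½Mv² + ½Iω² = ½(1+k)Mv² = Mv².
Energy conservation Mgh = ½(1+k)Mv² gives v = √(2gh/(1+k)) = √(2 × 9.8 × 1.48 / 2) = 3.808 m/s.
Then ω = v/R = 3.808 / 0.22 ≈ 17.3 rad/s.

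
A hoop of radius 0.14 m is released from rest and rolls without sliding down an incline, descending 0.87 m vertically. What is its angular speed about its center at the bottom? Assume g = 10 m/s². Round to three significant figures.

ω ≈ 21.1 rad/s

With I = MR², the ratio k = I/(MR²) is 1.
The rolling condition ω = v/R makes the rotational term ½I(v/R)² = ½kMv², so KE_total = ½(1+k)Mv² = Mv².
Energy conservation Mgh = ½(1+k)Mv² gives v = √(2gh/(1+k)) = √(2 × 10 × 0.87 / 2) = 2.95 m/s.
Then ω = v/R = 2.95 / 0.14 ≈ 21.1 rad/s.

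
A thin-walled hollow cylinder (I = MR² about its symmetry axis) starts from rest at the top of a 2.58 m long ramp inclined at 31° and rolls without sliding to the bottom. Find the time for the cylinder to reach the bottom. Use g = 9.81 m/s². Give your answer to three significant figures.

t ≈ 1.43 s

For this body I = MR², i.e. k = I/(MR²) = 1.
Newton's second law down the slope: Mg sinθ − f = Ma. The torque equation fR = Iα (with α = a/R) gives f = kMa.
Hence a = g sinθ/(1+k) = 9.81×sin31°/2 = 2.526 m/s².
With constant a from rest, t = √(2L/a) = √(2·2.58/2.526) ≈ 1.43 s.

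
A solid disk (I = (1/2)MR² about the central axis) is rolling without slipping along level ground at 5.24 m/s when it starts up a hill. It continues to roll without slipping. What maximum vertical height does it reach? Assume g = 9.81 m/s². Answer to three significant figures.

For this body I = (1/2)MR², i.e. k = I/(MR²) = 0.5.
Since it rolls without slipping, ω = v/R and KE = ½Mv² + ½Iω² = ½(1+k)Mv² = (3/4)Mv².
All of this converts to potential energy at the highest point: (3/4)Mv₀² = Mgh.
Thus h = (1+k)v₀²/(2g) = 1.5 × 5.24² / (2 × 9.81) ≈ 2.10 m.

h ≈ 2.10 m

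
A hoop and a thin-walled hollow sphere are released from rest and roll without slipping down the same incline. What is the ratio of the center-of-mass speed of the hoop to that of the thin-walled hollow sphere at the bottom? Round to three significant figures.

v_ratio ≈ 0.913

Each satisfies Mgh = ½(1+k)Mv² with k = I/(MR²), so v ∝ 1/√(1+k).
For the hoop k = 1; for the thin-walled hollow sphere k = 2/3.
v₁/v₂ = √((1+k₂)/(1+k₁)) = √(1.667/2) ≈ 0.913.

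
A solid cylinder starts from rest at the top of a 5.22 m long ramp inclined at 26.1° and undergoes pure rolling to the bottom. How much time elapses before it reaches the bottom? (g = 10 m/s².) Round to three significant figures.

With I = (1/2)MR², the ratio k = I/(MR²) is 0.5.
Translational: Mg sinθ − f = Ma. Rotational about the CM: fR = Iα = kMRa, so f = kMa.
Hence a = g sinθ/(1+k) = 10×sin26.1°/1.5 = 2.933 m/s².
With constant a from rest, t = √(2L/a) = √(2·5.22/2.933) ≈ 1.89 s.

t ≈ 1.89 s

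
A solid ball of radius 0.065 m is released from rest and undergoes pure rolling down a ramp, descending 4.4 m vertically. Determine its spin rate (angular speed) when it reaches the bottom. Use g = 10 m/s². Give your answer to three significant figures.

For this body I = (2/5)MR², i.e. k = I/(MR²) = 0.4.
Pure rolling means v = ωR; then KE = ½Mv² + ½I(v/R)² = ½(1+k)Mv² = (7/10)Mv².
Energy conservation Mgh = ½(1+k)Mv² gives v = √(2gh/(1+k)) = √(2 × 10 × 4.4 / 1.4) = 7.928 m/s.
The angular speed follows from ω = v/R = 7.928/0.065 ≈ 122 rad/s.

ω ≈ 122 rad/s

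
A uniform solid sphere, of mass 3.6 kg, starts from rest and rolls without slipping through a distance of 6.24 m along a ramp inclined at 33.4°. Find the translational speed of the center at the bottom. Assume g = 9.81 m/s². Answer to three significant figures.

For this body I = (2/5)MR², i.e. k = I/(MR²) = 0.4.
Since it rolls without slipping, ω = v/R and KE = ½Mv² + ½Iω² = ½(1+k)Mv² = (7/10)Mv².
The vertical drop is h = L sinθ = 6.24 × sin33.4° = 3.435 m.
Energy conservation: Mgh = (7/10)Mv², so v = √(2gh/(1+k)) = √(2 × 9.81 × 3.435 / 1.4) ≈ 6.94 m/s.

v ≈ 6.94 m/s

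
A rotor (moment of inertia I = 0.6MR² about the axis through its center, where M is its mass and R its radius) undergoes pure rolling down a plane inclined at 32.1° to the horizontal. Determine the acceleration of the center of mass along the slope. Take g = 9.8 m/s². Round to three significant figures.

a ≈ 3.25 m/s²

For this body I = 0.6MR², i.e. k = I/(MR²) = 0.6.
Newton's second law down the slope: Mg sinθ − f = Ma. The torque equation fR = Iα (with α = a/R) gives f = kMa.
Eliminating f: Mg sinθ = (1+k)Ma, so a = g sinθ/(1+k) = 9.8 × sin32.1° / 1.6 ≈ 3.25 m/s².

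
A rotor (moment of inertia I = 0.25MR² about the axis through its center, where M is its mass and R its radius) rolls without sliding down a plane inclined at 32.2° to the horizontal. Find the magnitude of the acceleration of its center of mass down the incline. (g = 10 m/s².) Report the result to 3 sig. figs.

For this body I = 0.25MR², i.e. k = I/(MR²) = 0.25.
Along the incline Mg sinθ − f = Ma, and torque about the center fR = Iα = kMR²(a/R) gives f = kMa.
Eliminating f: Mg sinθ = (1+k)Ma, so a = g sinθ/(1+k) = 10 × sin32.2° / 1.25 ≈ 4.26 m/s².

a ≈ 4.26 m/s²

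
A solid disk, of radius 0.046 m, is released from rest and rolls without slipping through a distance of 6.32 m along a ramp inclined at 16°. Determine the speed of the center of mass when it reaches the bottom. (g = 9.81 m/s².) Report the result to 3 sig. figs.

With I = (1/2)MR², the ratio k = I/(MR²) is 0.5.
The rolling condition ω = v/R makes the rotational term ½I(v/R)² = ½kMv², so KE_total = ½(1+k)Mv² = (3/4)Mv².
The vertical drop is h = L sinθ = 6.32 × sin16° = 1.742 m.
Setting Mgh = (3/4)Mv² gives v = √(2gh/(1+k)) = √(2·9.81·1.742/1.5) ≈ 4.77 m/s.

v ≈ 4.77 m/s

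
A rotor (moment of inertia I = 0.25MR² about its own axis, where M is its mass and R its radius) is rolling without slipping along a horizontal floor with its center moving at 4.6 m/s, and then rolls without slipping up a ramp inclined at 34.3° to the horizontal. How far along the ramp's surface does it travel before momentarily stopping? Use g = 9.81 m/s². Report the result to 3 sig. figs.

For this body I = 0.25MR², i.e. k = I/(MR²) = 0.25.
The rolling condition ω = v/R makes the rotational term ½I(v/R)² = ½kMv², so KE_total = ½(1+k)Mv² = (5/8)Mv².
Setting this equal to Mgh gives the vertical rise h = (1+k)v₀²/(2g) = 1.25×4.6²/(2×9.81) = 1.348 m.
Along the incline, d = h/sinθ = 1.348/sin34.3° ≈ 2.39 m.

d ≈ 2.39 m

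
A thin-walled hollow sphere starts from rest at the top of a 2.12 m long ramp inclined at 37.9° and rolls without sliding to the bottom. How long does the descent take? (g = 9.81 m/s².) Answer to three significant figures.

Here I = (2/3)MR², so the shape factor k = I/(MR²) = 2/3.
Translational: Mg sinθ − f = Ma. Rotational about the CM: fR = Iα = kMRa, so f = kMa.
Hence a = g sinθ/(1+k) = 9.81×sin37.9°/1.667 = 3.616 m/s².
With constant a from rest, t = √(2L/a) = √(2·2.12/3.616) ≈ 1.08 s.

t ≈ 1.08 s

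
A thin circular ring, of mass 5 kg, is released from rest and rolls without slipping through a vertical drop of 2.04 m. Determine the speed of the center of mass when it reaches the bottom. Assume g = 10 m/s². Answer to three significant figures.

Here I = MR², so the shape factor k = I/(MR²) = 1.
Pure rolling means v = ωR; then KE = ½Mv² + ½I(v/R)² = ½(1+k)Mv² = Mv².
Setting Mgh = Mv² gives v = √(2gh/(1+k)) = √(2·10·2.04/2) ≈ 4.52 m/s.

v ≈ 4.52 m/s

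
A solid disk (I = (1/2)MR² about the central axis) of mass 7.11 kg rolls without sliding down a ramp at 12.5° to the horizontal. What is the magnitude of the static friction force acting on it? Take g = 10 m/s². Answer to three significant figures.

For this body I = (1/2)MR², i.e. k = I/(MR²) = 0.5.
Along the incline Mg sinθ − f = Ma, and torque about the center fR = Iα = kMR²(a/R) gives f = kMa.
Combining, a = g sinθ/(1+k) and f = kMa = kMg sinθ/(1+k).
f = 0.5 × 7.11 × 10 × sin12.5° / 1.5 ≈ 5.13 N.

f ≈ 5.13 N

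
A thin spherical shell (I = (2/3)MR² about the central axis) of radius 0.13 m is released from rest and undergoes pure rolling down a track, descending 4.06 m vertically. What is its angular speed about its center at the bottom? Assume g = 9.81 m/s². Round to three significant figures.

ω ≈ 53.2 rad/s

The moment of inertia is (2/3)MR², giving k ≡ I/(MR²) = 2/3.
The rolling condition ω = v/R makes the rotational term ½I(v/R)² = ½kMv², so KE_total = ½(1+k)Mv² = (5/6)Mv².
Energy conservation Mgh = ½(1+k)Mv² gives v = √(2gh/(1+k)) = √(2 × 9.81 × 4.06 / 1.667) = 6.913 m/s.
The angular speed follows from ω = v/R = 6.913/0.13 ≈ 53.2 rad/s.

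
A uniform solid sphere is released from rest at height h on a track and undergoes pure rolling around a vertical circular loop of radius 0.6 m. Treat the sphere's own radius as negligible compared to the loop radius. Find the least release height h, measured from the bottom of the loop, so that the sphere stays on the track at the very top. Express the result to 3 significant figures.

h_min ≈ 1.62 m

With I = (2/5)MR², the ratio k = I/(MR²) is 0.4.
At the top, contact is just lost when gravity alone supplies the centripetal force: Mg = Mv_top²/r, i.e. v_top² = gr.
With ω = v/R, the kinetic energy at speed v is ½(1+k)Mv² = (7/10)Mv².
Energy conservation from release (height h) to the top (height 2r): Mgh = Mg(2r) + (7/10)M·gr.
Thus h_min = 2r + (1+k)r/2 = r(2 + 1.4/2) = 0.6 × 2.7 ≈ 1.62 m.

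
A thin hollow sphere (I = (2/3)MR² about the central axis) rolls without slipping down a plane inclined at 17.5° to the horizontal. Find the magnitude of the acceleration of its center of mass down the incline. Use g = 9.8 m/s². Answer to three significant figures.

a ≈ 1.77 m/s²

With I = (2/3)MR², the ratio k = I/(MR²) is 2/3.
Translational: Mg sinθ − f = Ma. Rotational about the CM: fR = Iα = kMRa, so f = kMa.
Eliminating f: Mg sinθ = (1+k)Ma, so a = g sinθ/(1+k) = 9.8 × sin17.5° / 1.667 ≈ 1.77 m/s².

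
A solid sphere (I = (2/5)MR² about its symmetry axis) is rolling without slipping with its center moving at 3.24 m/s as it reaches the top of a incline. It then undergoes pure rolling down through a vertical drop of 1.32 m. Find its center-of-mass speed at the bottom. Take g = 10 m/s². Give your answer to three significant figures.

Here I = (2/5)MR², so the shape factor k = I/(MR²) = 0.4.
Pure rolling means v = ωR; then KE = ½Mv² + ½I(v/R)² = ½(1+k)Mv² = (7/10)Mv².
Conserving energy between top and bottom: (7/10)Mv² = (7/10)Mv₀² + Mgh, hence v² = v₀² + 2gh/(1+k).
v = √(3.24² + 2×10×1.32/1.4) = √29.35 ≈ 5.42 m/s.

v ≈ 5.42 m/s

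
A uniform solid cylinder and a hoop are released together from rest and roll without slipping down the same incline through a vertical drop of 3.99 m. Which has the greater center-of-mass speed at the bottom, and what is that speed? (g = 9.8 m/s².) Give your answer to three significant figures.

the uniform solid cylinder, at v ≈ 7.22 m/s

For rolling without slipping, Mgh = ½(1+k)Mv² where k = I/(MR²), so v = √(2gh/(1+k)).
Uniform solid cylinder: k = 0.5, giving v = √(2×9.8×3.99/1.5) = 7.221 m/s.
Hoop: k = 1, giving v = √(2×9.8×3.99/2) = 6.253 m/s.
The smaller k wins: the uniform solid cylinder, at ≈ 7.22 m/s.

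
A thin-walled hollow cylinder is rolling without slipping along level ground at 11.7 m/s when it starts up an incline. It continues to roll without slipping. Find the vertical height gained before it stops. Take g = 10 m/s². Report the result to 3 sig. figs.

For this body I = MR², i.e. k = I/(MR²) = 1.
Rolling without slipping gives ω = v/R, so the total kinetic energy is ½Mv² + ½Iω² = ½(1+k)Mv² = Mv².
All of this converts to potential energy at the highest point: Mv₀² = Mgh.
Thus h = (1+k)v₀²/(2g) = 2 × 11.7² / (2 × 10) ≈ 13.7 m.

h ≈ 13.7 m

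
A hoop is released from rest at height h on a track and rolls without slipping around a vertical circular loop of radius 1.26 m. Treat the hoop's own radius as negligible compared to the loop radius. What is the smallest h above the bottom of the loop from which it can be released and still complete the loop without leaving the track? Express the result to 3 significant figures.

h_min ≈ 3.78 m

With I = MR², the ratio k = I/(MR²) is 1.
At the top, contact is just lost when gravity alone supplies the centripetal force: Mg = Mv_top²/r, i.e. v_top² = gr.
With ω = v/R, the kinetic energy at speed v is ½(1+k)Mv² = Mv².
Energy conservation from release (height h) to the top (height 2r): Mgh = Mg(2r) + M·gr.
Thus h_min = 2r + (1+k)r/2 = r(2 + 2/2) = 1.26 × 3 ≈ 3.78 m.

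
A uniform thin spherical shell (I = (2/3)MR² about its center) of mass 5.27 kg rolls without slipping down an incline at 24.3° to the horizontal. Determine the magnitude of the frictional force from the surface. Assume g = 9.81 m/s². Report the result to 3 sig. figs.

Here I = (2/3)MR², so the shape factor k = I/(MR²) = 2/3.
Newton's second law down the slope: Mg sinθ − f = Ma. The torque equation fR = Iα (with α = a/R) gives f = kMa.
Combining, a = g sinθ/(1+k) and f = kMa = kMg sinθ/(1+k).
f = (2/3) × 5.27 × 9.81 × sin24.3° / 1.667 ≈ 8.51 N.

f ≈ 8.51 N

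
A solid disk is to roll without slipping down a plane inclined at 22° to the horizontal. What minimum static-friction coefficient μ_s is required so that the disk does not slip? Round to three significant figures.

μ_min ≈ 0.135

For this body I = (1/2)MR², i.e. k = I/(MR²) = 0.5.
Along the incline Mg sinθ − f = Ma, and torque about the center fR = Iα = kMR²(a/R) gives f = kMa.
These give a = g sinθ/(1+k) and the required friction f = kMg sinθ/(1+k).
With N = Mg cosθ, the no-slip condition f ≤ μN gives μ_min = f/N = k tanθ/(1+k).
μ_min = 0.5 × tan22° / 1.5 ≈ 0.135.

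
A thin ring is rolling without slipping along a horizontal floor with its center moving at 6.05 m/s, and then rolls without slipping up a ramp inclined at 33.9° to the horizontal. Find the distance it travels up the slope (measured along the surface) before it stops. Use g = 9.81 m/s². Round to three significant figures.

d ≈ 6.69 m

For this body I = MR², i.e. k = I/(MR²) = 1.
Pure rolling means v = ωR; then KE = ½Mv² + ½I(v/R)² = ½(1+k)Mv² = Mv².
Setting this equal to Mgh gives the vertical rise h = (1+k)v₀²/(2g) = 2×6.05²/(2×9.81) = 3.731 m.
Along the incline, d = h/sinθ = 3.731/sin33.9° ≈ 6.69 m.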